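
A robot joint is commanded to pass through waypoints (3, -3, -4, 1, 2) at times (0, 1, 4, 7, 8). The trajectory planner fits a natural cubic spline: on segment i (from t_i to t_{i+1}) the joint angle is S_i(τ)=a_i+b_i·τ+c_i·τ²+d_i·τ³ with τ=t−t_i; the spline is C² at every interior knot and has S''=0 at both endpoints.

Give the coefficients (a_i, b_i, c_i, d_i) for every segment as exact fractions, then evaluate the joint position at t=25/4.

Δ: Δ0=-6, Δ1=-1/3, Δ2=5/3, Δ3=1
row 1: diag=8, rhs=34; c'=3/8, d'=17/4
row 2: denom=12−3·3/8=87/8; d'=(12−3·17/4)/(87/8)=-2/29
row 3: denom=8−3·8/29=208/29; d'=(-4−3·-2/29)/(208/29)=-55/104
back: M3=-55/104
back: M2=-2/29−8/29·-55/104=1/13
back: M1=17/4−3/8·1/13=439/104
M: M0=0, M1=439/104, M2=1/13, M3=-55/104, M4=0
seg 0: a=3, c=M0/2=0, d=(M1−M0)/(6·1)=439/624, b=Δ0−h0·(2M0+M1)/6=-4183/624
seg 1: a=-3, c=M1/2=439/208, d=(M2−M1)/(6·3)=-431/1872, b=Δ1−h1·(2M1+M2)/6=-1433/312
seg 2: a=-4, c=M2/2=1/26, d=(M3−M2)/(6·3)=-7/208, b=Δ2−h2·(2M2+M3)/6=89/48
seg 3: a=1, c=M3/2=-55/208, d=(M4−M3)/(6·1)=55/624, b=Δ3−h3·(2M3+M4)/6=367/312
t_q=25/4 → seg 2, τ=9/4; S=-4+89/48·τ+1/26·τ²+-7/208·τ³=-223/13312

  seg 0: a=3 b=-4183/624 c=0 d=439/624
  seg 1: a=-3 b=-1433/312 c=439/208 d=-431/1872
  seg 2: a=-4 b=89/48 c=1/26 d=-7/208
  seg 3: a=1 b=367/312 c=-55/208 d=55/624
S(25/4) = -223/13312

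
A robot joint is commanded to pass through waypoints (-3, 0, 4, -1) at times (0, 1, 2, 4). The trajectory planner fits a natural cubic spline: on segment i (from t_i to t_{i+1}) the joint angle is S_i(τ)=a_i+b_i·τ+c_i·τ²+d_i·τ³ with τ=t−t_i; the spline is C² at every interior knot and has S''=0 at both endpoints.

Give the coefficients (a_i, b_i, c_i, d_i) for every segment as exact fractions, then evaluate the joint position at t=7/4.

Δ: Δ0=3, Δ1=4, Δ2=-5/2
row 1: diag=4, rhs=6; c'=1/4, d'=3/2
row 2: denom=6−1·1/4=23/4; d'=(-39−1·3/2)/(23/4)=-162/23
back: M2=-162/23
back: M1=3/2−1/4·-162/23=75/23
M: M0=0, M1=75/23, M2=-162/23, M3=0
seg 0: a=-3, c=M0/2=0, d=(M1−M0)/(6·1)=25/46, b=Δ0−h0·(2M0+M1)/6=113/46
seg 1: a=0, c=M1/2=75/46, d=(M2−M1)/(6·1)=-79/46, b=Δ1−h1·(2M1+M2)/6=94/23
seg 2: a=4, c=M2/2=-81/23, d=(M3−M2)/(6·2)=27/46, b=Δ2−h2·(2M2+M3)/6=101/46
t_q=7/4 → seg 1, τ=3/4; S=0+94/23·τ+75/46·τ²+-79/46·τ³=417/128

  seg 0: a=-3 b=113/46 c=0 d=25/46
  seg 1: a=0 b=94/23 c=75/46 d=-79/46
  seg 2: a=4 b=101/46 c=-81/23 d=27/46
S(7/4) = 417/128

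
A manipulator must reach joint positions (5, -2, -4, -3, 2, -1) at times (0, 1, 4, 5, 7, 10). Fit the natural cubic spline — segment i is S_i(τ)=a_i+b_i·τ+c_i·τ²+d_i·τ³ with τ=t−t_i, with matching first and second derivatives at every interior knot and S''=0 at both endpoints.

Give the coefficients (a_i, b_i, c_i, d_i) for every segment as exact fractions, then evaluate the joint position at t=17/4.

Δ: Δ0=-7, Δ1=-2/3, Δ2=1, Δ3=5/2, Δ4=-1
row 1: diag=8, rhs=38; c'=3/8, d'=19/4
row 2: denom=8−3·3/8=55/8; d'=(10−3·19/4)/(55/8)=-34/55
row 3: denom=6−1·8/55=322/55; d'=(9−1·-34/55)/(322/55)=23/14
row 4: denom=10−2·55/161=1500/161; d'=(-21−2·23/14)/(1500/161)=-391/150
back: M4=-391/150
back: M3=23/14−55/161·-391/150=38/15
back: M2=-34/55−8/55·38/15=-74/75
back: M1=19/4−3/8·-74/75=128/25
M: M0=0, M1=128/25, M2=-74/75, M3=38/15, M4=-391/150, M5=0
seg 0: a=5, c=M0/2=0, d=(M1−M0)/(6·1)=64/75, b=Δ0−h0·(2M0+M1)/6=-589/75
seg 1: a=-2, c=M1/2=64/25, d=(M2−M1)/(6·3)=-229/675, b=Δ1−h1·(2M1+M2)/6=-397/75
seg 2: a=-4, c=M2/2=-37/75, d=(M3−M2)/(6·1)=44/75, b=Δ2−h2·(2M2+M3)/6=68/75
seg 3: a=-3, c=M3/2=19/15, d=(M4−M3)/(6·2)=-257/600, b=Δ3−h3·(2M3+M4)/6=42/25
seg 4: a=2, c=M4/2=-391/300, d=(M5−M4)/(6·3)=391/2700, b=Δ4−h4·(2M4+M5)/6=241/150
t_q=17/4 → seg 2, τ=1/4; S=-4+68/75·τ+-37/75·τ²+44/75·τ³=-759/200

  seg 0: a=5 b=-589/75 c=0 d=64/75
  seg 1: a=-2 b=-397/75 c=64/25 d=-229/675
  seg 2: a=-4 b=68/75 c=-37/75 d=44/75
  seg 3: a=-3 b=42/25 c=19/15 d=-257/600
  seg 4: a=2 b=241/150 c=-391/300 d=391/2700
S(17/4) = -759/200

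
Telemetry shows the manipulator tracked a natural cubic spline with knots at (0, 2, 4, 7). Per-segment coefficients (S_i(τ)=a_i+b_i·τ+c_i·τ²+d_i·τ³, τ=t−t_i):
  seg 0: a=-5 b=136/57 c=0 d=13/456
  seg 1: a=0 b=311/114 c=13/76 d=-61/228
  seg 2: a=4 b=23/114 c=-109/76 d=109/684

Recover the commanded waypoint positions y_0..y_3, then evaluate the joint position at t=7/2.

y_0 = S_0(0) = a_0 = -5
y_1 = S_1(0) = a_1 = 0
y_2 = S_2(0) = a_2 = 4
y_3 = S_2(3) = -4
t_q=7/2 is in segment 1 (τ=3/2); S_1(τ)=2173/608

y_0=-5 y_1=0 y_2=4 y_3=-4
S(7/2) = 2173/608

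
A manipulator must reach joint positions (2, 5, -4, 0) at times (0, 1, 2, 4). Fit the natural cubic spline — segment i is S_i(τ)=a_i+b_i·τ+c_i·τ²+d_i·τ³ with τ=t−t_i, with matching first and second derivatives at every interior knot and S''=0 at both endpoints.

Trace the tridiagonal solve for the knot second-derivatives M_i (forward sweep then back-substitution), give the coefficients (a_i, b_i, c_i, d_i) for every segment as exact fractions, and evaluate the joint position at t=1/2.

Δ: Δ0=3, Δ1=-9, Δ2=2
row 1: diag=4, rhs=-72; c'=1/4, d'=-18
row 2: denom=6−1·1/4=23/4; d'=(66−1·-18)/(23/4)=336/23
back: M2=336/23
back: M1=-18−1/4·336/23=-498/23
M: M0=0, M1=-498/23, M2=336/23, M3=0
seg 0: a=2, c=M0/2=0, d=(M1−M0)/(6·1)=-83/23, b=Δ0−h0·(2M0+M1)/6=152/23
seg 1: a=5, c=M1/2=-249/23, d=(M2−M1)/(6·1)=139/23, b=Δ1−h1·(2M1+M2)/6=-97/23
seg 2: a=-4, c=M2/2=168/23, d=(M3−M2)/(6·2)=-28/23, b=Δ2−h2·(2M2+M3)/6=-178/23
t_q=1/2 → seg 0, τ=1/2; S=2+152/23·τ+0·τ²+-83/23·τ³=893/184

  seg 0: a=2 b=152/23 c=0 d=-83/23
  seg 1: a=5 b=-97/23 c=-249/23 d=139/23
  seg 2: a=-4 b=-178/23 c=168/23 d=-28/23
S(1/2) = 893/184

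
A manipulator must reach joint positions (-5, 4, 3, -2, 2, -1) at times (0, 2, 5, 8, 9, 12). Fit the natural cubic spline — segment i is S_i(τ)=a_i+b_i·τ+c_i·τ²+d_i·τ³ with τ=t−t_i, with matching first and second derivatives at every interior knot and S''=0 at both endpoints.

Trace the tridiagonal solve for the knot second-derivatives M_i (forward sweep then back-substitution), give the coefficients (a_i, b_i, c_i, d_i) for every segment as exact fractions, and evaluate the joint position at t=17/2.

  seg 0: a=-5 b=437/82 c=0 d=-17/82
  seg 1: a=4 b=233/82 c=-51/41 d=137/2214
  seg 2: a=3 b=-121/41 c=-169/246 d=823/2214
  seg 3: a=-2 b=243/82 c=109/41 d=-133/82
  seg 4: a=2 b=140/41 c=-181/82 d=181/738
S(17/2) = -37/656

Δ: Δ0=9/2, Δ1=-1/3, Δ2=-5/3, Δ3=4, Δ4=-1
row 1: diag=10, rhs=-29; c'=3/10, d'=-29/10
row 2: denom=12−3·3/10=111/10; d'=(-8−3·-29/10)/(111/10)=7/111
row 3: denom=8−3·10/37=266/37; d'=(34−3·7/111)/(266/37)=1251/266
row 4: denom=8−1·37/266=2091/266; d'=(-30−1·1251/266)/(2091/266)=-181/41
back: M4=-181/41
back: M3=1251/266−37/266·-181/41=218/41
back: M2=7/111−10/37·218/41=-169/123
back: M1=-29/10−3/10·-169/123=-102/41
M: M0=0, M1=-102/41, M2=-169/123, M3=218/41, M4=-181/41, M5=0
seg 0: a=-5, c=M0/2=0, d=(M1−M0)/(6·2)=-17/82, b=Δ0−h0·(2M0+M1)/6=437/82
seg 1: a=4, c=M1/2=-51/41, d=(M2−M1)/(6·3)=137/2214, b=Δ1−h1·(2M1+M2)/6=233/82
seg 2: a=3, c=M2/2=-169/246, d=(M3−M2)/(6·3)=823/2214, b=Δ2−h2·(2M2+M3)/6=-121/41
seg 3: a=-2, c=M3/2=109/41, d=(M4−M3)/(6·1)=-133/82, b=Δ3−h3·(2M3+M4)/6=243/82
seg 4: a=2, c=M4/2=-181/82, d=(M5−M4)/(6·3)=181/738, b=Δ4−h4·(2M4+M5)/6=140/41
t_q=17/2 → seg 3, τ=1/2; S=-2+243/82·τ+109/41·τ²+-133/82·τ³=-37/656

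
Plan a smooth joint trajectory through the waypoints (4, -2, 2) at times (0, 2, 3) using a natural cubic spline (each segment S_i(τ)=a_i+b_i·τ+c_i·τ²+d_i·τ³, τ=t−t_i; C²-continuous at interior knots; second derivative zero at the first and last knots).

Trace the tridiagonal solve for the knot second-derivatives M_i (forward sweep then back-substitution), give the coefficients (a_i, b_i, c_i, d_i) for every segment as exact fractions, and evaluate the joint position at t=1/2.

  seg 0: a=4 b=-16/3 c=0 d=7/12
  seg 1: a=-2 b=5/3 c=7/2 d=-7/6
S(1/2) = 45/32

Δ: Δ0=-3, Δ1=4
row 1: diag=6, rhs=42; c'=1/6, d'=7
back: M1=7
M: M0=0, M1=7, M2=0
seg 0: a=4, c=M0/2=0, d=(M1−M0)/(6·2)=7/12, b=Δ0−h0·(2M0+M1)/6=-16/3
seg 1: a=-2, c=M1/2=7/2, d=(M2−M1)/(6·1)=-7/6, b=Δ1−h1·(2M1+M2)/6=5/3
t_q=1/2 → seg 0, τ=1/2; S=4+-16/3·τ+0·τ²+7/12·τ³=45/32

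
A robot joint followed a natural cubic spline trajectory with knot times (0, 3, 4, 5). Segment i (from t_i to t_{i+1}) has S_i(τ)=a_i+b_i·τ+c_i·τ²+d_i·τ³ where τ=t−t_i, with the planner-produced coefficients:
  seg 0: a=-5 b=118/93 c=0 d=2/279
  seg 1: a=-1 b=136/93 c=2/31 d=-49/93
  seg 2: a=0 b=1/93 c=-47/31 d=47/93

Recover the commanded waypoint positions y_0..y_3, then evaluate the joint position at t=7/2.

y_0=-5 y_1=-1 y_2=0 y_3=-1
S(7/2) = -79/248

y_0 = S_0(0) = a_0 = -5
y_1 = S_1(0) = a_1 = -1
y_2 = S_2(0) = a_2 = 0
y_3 = S_2(1) = -1
t_q=7/2 is in segment 1 (τ=1/2); S_1(τ)=-79/248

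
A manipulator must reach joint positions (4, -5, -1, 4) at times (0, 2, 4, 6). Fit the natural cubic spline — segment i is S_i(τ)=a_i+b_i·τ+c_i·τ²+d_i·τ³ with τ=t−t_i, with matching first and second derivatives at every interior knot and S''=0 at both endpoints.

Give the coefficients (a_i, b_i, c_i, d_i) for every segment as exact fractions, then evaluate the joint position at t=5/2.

  seg 0: a=4 b=-31/5 c=0 d=17/40
  seg 1: a=-5 b=-11/10 c=51/20 d=-1/2
  seg 2: a=-1 b=31/10 c=-9/20 d=3/40
S(5/2) = -199/40

Δ: Δ0=-9/2, Δ1=2, Δ2=5/2
row 1: diag=8, rhs=39; c'=1/4, d'=39/8
row 2: denom=8−2·1/4=15/2; d'=(3−2·39/8)/(15/2)=-9/10
back: M2=-9/10
back: M1=39/8−1/4·-9/10=51/10
M: M0=0, M1=51/10, M2=-9/10, M3=0
seg 0: a=4, c=M0/2=0, d=(M1−M0)/(6·2)=17/40, b=Δ0−h0·(2M0+M1)/6=-31/5
seg 1: a=-5, c=M1/2=51/20, d=(M2−M1)/(6·2)=-1/2, b=Δ1−h1·(2M1+M2)/6=-11/10
seg 2: a=-1, c=M2/2=-9/20, d=(M3−M2)/(6·2)=3/40, b=Δ2−h2·(2M2+M3)/6=31/10
t_q=5/2 → seg 1, τ=1/2; S=-5+-11/10·τ+51/20·τ²+-1/2·τ³=-199/40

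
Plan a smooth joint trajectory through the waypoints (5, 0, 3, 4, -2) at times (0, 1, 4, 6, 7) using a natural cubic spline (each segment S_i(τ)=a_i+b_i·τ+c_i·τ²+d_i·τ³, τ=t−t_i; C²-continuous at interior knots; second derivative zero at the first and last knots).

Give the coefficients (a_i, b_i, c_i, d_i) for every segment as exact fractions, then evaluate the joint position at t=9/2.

Δ: Δ0=-5, Δ1=1, Δ2=1/2, Δ3=-6
row 1: diag=8, rhs=36; c'=3/8, d'=9/2
row 2: denom=10−3·3/8=71/8; d'=(-3−3·9/2)/(71/8)=-132/71
row 3: denom=6−2·16/71=394/71; d'=(-39−2·-132/71)/(394/71)=-2505/394
back: M3=-2505/394
back: M2=-132/71−16/71·-2505/394=-84/197
back: M1=9/2−3/8·-84/197=918/197
M: M0=0, M1=918/197, M2=-84/197, M3=-2505/394, M4=0
seg 0: a=5, c=M0/2=0, d=(M1−M0)/(6·1)=153/197, b=Δ0−h0·(2M0+M1)/6=-1138/197
seg 1: a=0, c=M1/2=459/197, d=(M2−M1)/(6·3)=-167/591, b=Δ1−h1·(2M1+M2)/6=-679/197
seg 2: a=3, c=M2/2=-42/197, d=(M3−M2)/(6·2)=-779/1576, b=Δ2−h2·(2M2+M3)/6=572/197
seg 3: a=4, c=M3/2=-2505/788, d=(M4−M3)/(6·1)=835/788, b=Δ3−h3·(2M3+M4)/6=-1529/394
t_q=9/2 → seg 2, τ=1/2; S=3+572/197·τ+-42/197·τ²+-779/1576·τ³=54677/12608

  seg 0: a=5 b=-1138/197 c=0 d=153/197
  seg 1: a=0 b=-679/197 c=459/197 d=-167/591
  seg 2: a=3 b=572/197 c=-42/197 d=-779/1576
  seg 3: a=4 b=-1529/394 c=-2505/788 d=835/788
S(9/2) = 54677/12608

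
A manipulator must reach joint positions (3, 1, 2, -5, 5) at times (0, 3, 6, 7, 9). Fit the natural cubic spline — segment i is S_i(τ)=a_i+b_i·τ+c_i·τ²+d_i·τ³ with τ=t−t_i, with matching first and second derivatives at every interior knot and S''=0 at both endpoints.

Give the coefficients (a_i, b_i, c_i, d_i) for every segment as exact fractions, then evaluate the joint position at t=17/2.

Δ: Δ0=-2/3, Δ1=1/3, Δ2=-7, Δ3=5
row 1: diag=12, rhs=6; c'=1/4, d'=1/2
row 2: denom=8−3·1/4=29/4; d'=(-44−3·1/2)/(29/4)=-182/29
row 3: denom=6−1·4/29=170/29; d'=(72−1·-182/29)/(170/29)=227/17
back: M3=227/17
back: M2=-182/29−4/29·227/17=-138/17
back: M1=1/2−1/4·-138/17=43/17
M: M0=0, M1=43/17, M2=-138/17, M3=227/17, M4=0
seg 0: a=3, c=M0/2=0, d=(M1−M0)/(6·3)=43/306, b=Δ0−h0·(2M0+M1)/6=-197/102
seg 1: a=1, c=M1/2=43/34, d=(M2−M1)/(6·3)=-181/306, b=Δ1−h1·(2M1+M2)/6=95/51
seg 2: a=2, c=M2/2=-69/17, d=(M3−M2)/(6·1)=365/102, b=Δ2−h2·(2M2+M3)/6=-665/102
seg 3: a=-5, c=M3/2=227/34, d=(M4−M3)/(6·2)=-227/204, b=Δ3−h3·(2M3+M4)/6=-199/51
t_q=17/2 → seg 3, τ=3/2; S=-5+-199/51·τ+227/34·τ²+-227/204·τ³=225/544

  seg 0: a=3 b=-197/102 c=0 d=43/306
  seg 1: a=1 b=95/51 c=43/34 d=-181/306
  seg 2: a=2 b=-665/102 c=-69/17 d=365/102
  seg 3: a=-5 b=-199/51 c=227/34 d=-227/204
S(17/2) = 225/544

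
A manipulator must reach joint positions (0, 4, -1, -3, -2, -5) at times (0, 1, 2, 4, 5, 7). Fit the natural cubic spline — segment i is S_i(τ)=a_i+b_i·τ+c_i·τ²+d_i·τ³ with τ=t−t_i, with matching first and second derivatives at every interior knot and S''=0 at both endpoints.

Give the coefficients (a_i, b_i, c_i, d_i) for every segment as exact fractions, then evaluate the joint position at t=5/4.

  seg 0: a=0 b=4621/709 c=0 d=-1785/709
  seg 1: a=4 b=-734/709 c=-5355/709 d=2544/709
  seg 2: a=-1 b=-3812/709 c=2277/709 d=-1451/2836
  seg 3: a=-3 b=943/709 c=201/1418 d=-669/1418
  seg 4: a=-2 b=281/1418 c=-903/709 d=301/1418
S(5/4) = 37721/11344

Δ: Δ0=4, Δ1=-5, Δ2=-1, Δ3=1, Δ4=-3/2
row 1: diag=4, rhs=-54; c'=1/4, d'=-27/2
row 2: denom=6−1·1/4=23/4; d'=(24−1·-27/2)/(23/4)=150/23
row 3: denom=6−2·8/23=122/23; d'=(12−2·150/23)/(122/23)=-12/61
row 4: denom=6−1·23/122=709/122; d'=(-15−1·-12/61)/(709/122)=-1806/709
back: M4=-1806/709
back: M3=-12/61−23/122·-1806/709=201/709
back: M2=150/23−8/23·201/709=4554/709
back: M1=-27/2−1/4·4554/709=-10710/709
M: M0=0, M1=-10710/709, M2=4554/709, M3=201/709, M4=-1806/709, M5=0
seg 0: a=0, c=M0/2=0, d=(M1−M0)/(6·1)=-1785/709, b=Δ0−h0·(2M0+M1)/6=4621/709
seg 1: a=4, c=M1/2=-5355/709, d=(M2−M1)/(6·1)=2544/709, b=Δ1−h1·(2M1+M2)/6=-734/709
seg 2: a=-1, c=M2/2=2277/709, d=(M3−M2)/(6·2)=-1451/2836, b=Δ2−h2·(2M2+M3)/6=-3812/709
seg 3: a=-3, c=M3/2=201/1418, d=(M4−M3)/(6·1)=-669/1418, b=Δ3−h3·(2M3+M4)/6=943/709
seg 4: a=-2, c=M4/2=-903/709, d=(M5−M4)/(6·2)=301/1418, b=Δ4−h4·(2M4+M5)/6=281/1418
t_q=5/4 → seg 1, τ=1/4; S=4+-734/709·τ+-5355/709·τ²+2544/709·τ³=37721/11344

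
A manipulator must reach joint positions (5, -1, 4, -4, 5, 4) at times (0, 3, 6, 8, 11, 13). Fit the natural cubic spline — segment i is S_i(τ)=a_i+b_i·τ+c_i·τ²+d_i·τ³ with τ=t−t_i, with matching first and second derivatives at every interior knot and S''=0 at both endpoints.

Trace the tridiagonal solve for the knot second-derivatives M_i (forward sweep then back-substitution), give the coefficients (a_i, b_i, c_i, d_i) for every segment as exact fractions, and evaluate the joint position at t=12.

Δ: Δ0=-2, Δ1=5/3, Δ2=-4, Δ3=3, Δ4=-1/2
row 1: diag=12, rhs=22; c'=1/4, d'=11/6
row 2: denom=10−3·1/4=37/4; d'=(-34−3·11/6)/(37/4)=-158/37
row 3: denom=10−2·8/37=354/37; d'=(42−2·-158/37)/(354/37)=935/177
row 4: denom=10−3·37/118=1069/118; d'=(-21−3·935/177)/(1069/118)=-4348/1069
back: M4=-4348/1069
back: M3=935/177−37/118·-4348/1069=21031/3207
back: M2=-158/37−8/37·21031/3207=-18242/3207
back: M1=11/6−1/4·-18242/3207=3480/1069
M: M0=0, M1=3480/1069, M2=-18242/3207, M3=21031/3207, M4=-4348/1069, M5=0
seg 0: a=5, c=M0/2=0, d=(M1−M0)/(6·3)=580/3207, b=Δ0−h0·(2M0+M1)/6=-3878/1069
seg 1: a=-1, c=M1/2=1740/1069, d=(M2−M1)/(6·3)=-14341/28863, b=Δ1−h1·(2M1+M2)/6=1342/1069
seg 2: a=4, c=M2/2=-9121/3207, d=(M3−M2)/(6·2)=13091/12828, b=Δ2−h2·(2M2+M3)/6=-2559/1069
seg 3: a=-4, c=M3/2=21031/6414, d=(M4−M3)/(6·3)=-34075/57726, b=Δ3−h3·(2M3+M4)/6=-4888/3207
seg 4: a=5, c=M4/2=-2174/1069, d=(M5−M4)/(6·2)=1087/3207, b=Δ4−h4·(2M4+M5)/6=14185/6414
t_q=12 → seg 4, τ=1; S=5+14185/6414·τ+-2174/1069·τ²+1087/3207·τ³=11795/2138

  seg 0: a=5 b=-3878/1069 c=0 d=580/3207
  seg 1: a=-1 b=1342/1069 c=1740/1069 d=-14341/28863
  seg 2: a=4 b=-2559/1069 c=-9121/3207 d=13091/12828
  seg 3: a=-4 b=-4888/3207 c=21031/6414 d=-34075/57726
  seg 4: a=5 b=14185/6414 c=-2174/1069 d=1087/3207
S(12) = 11795/2138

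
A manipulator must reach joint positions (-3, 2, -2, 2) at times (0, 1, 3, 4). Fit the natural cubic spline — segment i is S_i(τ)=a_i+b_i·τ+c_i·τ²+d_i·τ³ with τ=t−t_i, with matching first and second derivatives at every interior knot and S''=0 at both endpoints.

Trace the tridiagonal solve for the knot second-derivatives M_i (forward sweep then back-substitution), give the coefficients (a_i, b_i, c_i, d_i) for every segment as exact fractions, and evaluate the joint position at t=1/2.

Δ: Δ0=5, Δ1=-2, Δ2=4
row 1: diag=6, rhs=-42; c'=1/3, d'=-7
row 2: denom=6−2·1/3=16/3; d'=(36−2·-7)/(16/3)=75/8
back: M2=75/8
back: M1=-7−1/3·75/8=-81/8
M: M0=0, M1=-81/8, M2=75/8, M3=0
seg 0: a=-3, c=M0/2=0, d=(M1−M0)/(6·1)=-27/16, b=Δ0−h0·(2M0+M1)/6=107/16
seg 1: a=2, c=M1/2=-81/16, d=(M2−M1)/(6·2)=13/8, b=Δ1−h1·(2M1+M2)/6=13/8
seg 2: a=-2, c=M2/2=75/16, d=(M3−M2)/(6·1)=-25/16, b=Δ2−h2·(2M2+M3)/6=7/8
t_q=1/2 → seg 0, τ=1/2; S=-3+107/16·τ+0·τ²+-27/16·τ³=17/128

  seg 0: a=-3 b=107/16 c=0 d=-27/16
  seg 1: a=2 b=13/8 c=-81/16 d=13/8
  seg 2: a=-2 b=7/8 c=75/16 d=-25/16
S(1/2) = 17/128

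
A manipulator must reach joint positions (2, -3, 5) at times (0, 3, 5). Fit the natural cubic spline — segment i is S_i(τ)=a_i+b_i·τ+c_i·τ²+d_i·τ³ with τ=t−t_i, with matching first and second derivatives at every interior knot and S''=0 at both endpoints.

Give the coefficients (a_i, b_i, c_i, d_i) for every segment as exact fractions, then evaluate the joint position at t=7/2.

  seg 0: a=2 b=-101/30 c=0 d=17/90
  seg 1: a=-3 b=26/15 c=17/10 d=-17/60
S(7/2) = -279/160

Δ: Δ0=-5/3, Δ1=4
row 1: diag=10, rhs=34; c'=1/5, d'=17/5
back: M1=17/5
M: M0=0, M1=17/5, M2=0
seg 0: a=2, c=M0/2=0, d=(M1−M0)/(6·3)=17/90, b=Δ0−h0·(2M0+M1)/6=-101/30
seg 1: a=-3, c=M1/2=17/10, d=(M2−M1)/(6·2)=-17/60, b=Δ1−h1·(2M1+M2)/6=26/15
t_q=7/2 → seg 1, τ=1/2; S=-3+26/15·τ+17/10·τ²+-17/60·τ³=-279/160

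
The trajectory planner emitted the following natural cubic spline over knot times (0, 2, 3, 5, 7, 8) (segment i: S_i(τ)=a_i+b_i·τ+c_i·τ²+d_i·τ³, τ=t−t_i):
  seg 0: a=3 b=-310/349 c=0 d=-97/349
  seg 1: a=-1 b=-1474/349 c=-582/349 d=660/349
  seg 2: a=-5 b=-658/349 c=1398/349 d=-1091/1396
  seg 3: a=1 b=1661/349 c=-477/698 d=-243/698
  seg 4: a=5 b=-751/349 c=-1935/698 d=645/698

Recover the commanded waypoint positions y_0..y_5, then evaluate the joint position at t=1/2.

y_0 = S_0(0) = a_0 = 3
y_1 = S_1(0) = a_1 = -1
y_2 = S_2(0) = a_2 = -5
y_3 = S_3(0) = a_3 = 1
y_4 = S_4(0) = a_4 = 5
y_5 = S_4(1) = 1
t_q=1/2 is in segment 0 (τ=1/2); S_0(τ)=7039/2792

y_0=3 y_1=-1 y_2=-5 y_3=1 y_4=5 y_5=1
S(1/2) = 7039/2792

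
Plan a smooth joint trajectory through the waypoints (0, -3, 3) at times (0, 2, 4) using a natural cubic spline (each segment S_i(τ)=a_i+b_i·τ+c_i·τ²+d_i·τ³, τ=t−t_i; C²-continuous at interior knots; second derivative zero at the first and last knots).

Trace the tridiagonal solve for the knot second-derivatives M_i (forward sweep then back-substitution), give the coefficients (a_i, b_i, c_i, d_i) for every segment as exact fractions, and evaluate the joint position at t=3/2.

  seg 0: a=0 b=-21/8 c=0 d=9/32
  seg 1: a=-3 b=3/4 c=27/16 d=-9/32
S(3/2) = -765/256

Δ: Δ0=-3/2, Δ1=3
row 1: diag=8, rhs=27; c'=1/4, d'=27/8
back: M1=27/8
M: M0=0, M1=27/8, M2=0
seg 0: a=0, c=M0/2=0, d=(M1−M0)/(6·2)=9/32, b=Δ0−h0·(2M0+M1)/6=-21/8
seg 1: a=-3, c=M1/2=27/16, d=(M2−M1)/(6·2)=-9/32, b=Δ1−h1·(2M1+M2)/6=3/4
t_q=3/2 → seg 0, τ=3/2; S=0+-21/8·τ+0·τ²+9/32·τ³=-765/256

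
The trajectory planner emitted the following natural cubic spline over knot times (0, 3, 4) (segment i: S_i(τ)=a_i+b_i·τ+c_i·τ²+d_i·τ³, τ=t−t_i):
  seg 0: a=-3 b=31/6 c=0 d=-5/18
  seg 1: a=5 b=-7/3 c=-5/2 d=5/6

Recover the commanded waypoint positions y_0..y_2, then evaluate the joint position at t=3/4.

y_0 = S_0(0) = a_0 = -3
y_1 = S_1(0) = a_1 = 5
y_2 = S_1(1) = 1
t_q=3/4 is in segment 0 (τ=3/4); S_0(τ)=97/128

y_0=-3 y_1=5 y_2=1
S(3/4) = 97/128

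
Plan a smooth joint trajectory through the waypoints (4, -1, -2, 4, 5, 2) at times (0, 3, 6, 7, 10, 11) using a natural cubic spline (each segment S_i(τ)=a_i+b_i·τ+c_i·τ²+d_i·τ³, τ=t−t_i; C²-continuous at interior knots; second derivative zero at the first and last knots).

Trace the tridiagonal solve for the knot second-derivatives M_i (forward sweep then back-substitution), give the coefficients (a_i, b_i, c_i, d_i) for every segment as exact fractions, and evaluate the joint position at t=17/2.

Δ: Δ0=-5/3, Δ1=-1/3, Δ2=6, Δ3=1/3, Δ4=-3
row 1: diag=12, rhs=8; c'=1/4, d'=2/3
row 2: denom=8−3·1/4=29/4; d'=(38−3·2/3)/(29/4)=144/29
row 3: denom=8−1·4/29=228/29; d'=(-34−1·144/29)/(228/29)=-565/114
row 4: denom=8−3·29/76=521/76; d'=(-20−3·-565/114)/(521/76)=-390/521
back: M4=-390/521
back: M3=-565/114−29/76·-390/521=-7300/1563
back: M2=144/29−4/29·-7300/1563=8768/1563
back: M1=2/3−1/4·8768/1563=-1150/1563
M: M0=0, M1=-1150/1563, M2=8768/1563, M3=-7300/1563, M4=-390/521, M5=0
seg 0: a=4, c=M0/2=0, d=(M1−M0)/(6·3)=-575/14067, b=Δ0−h0·(2M0+M1)/6=-2030/1563
seg 1: a=-1, c=M1/2=-575/1563, d=(M2−M1)/(6·3)=551/1563, b=Δ1−h1·(2M1+M2)/6=-3755/1563
seg 2: a=-2, c=M2/2=4384/1563, d=(M3−M2)/(6·1)=-2678/1563, b=Δ2−h2·(2M2+M3)/6=7672/1563
seg 3: a=4, c=M3/2=-3650/1563, d=(M4−M3)/(6·3)=3065/14067, b=Δ3−h3·(2M3+M4)/6=2802/521
seg 4: a=5, c=M4/2=-195/521, d=(M5−M4)/(6·1)=65/521, b=Δ4−h4·(2M4+M5)/6=-1433/521
t_q=17/2 → seg 3, τ=3/2; S=4+2802/521·τ+-3650/1563·τ²+3065/14067·τ³=31461/4168

  seg 0: a=4 b=-2030/1563 c=0 d=-575/14067
  seg 1: a=-1 b=-3755/1563 c=-575/1563 d=551/1563
  seg 2: a=-2 b=7672/1563 c=4384/1563 d=-2678/1563
  seg 3: a=4 b=2802/521 c=-3650/1563 d=3065/14067
  seg 4: a=5 b=-1433/521 c=-195/521 d=65/521
S(17/2) = 31461/4168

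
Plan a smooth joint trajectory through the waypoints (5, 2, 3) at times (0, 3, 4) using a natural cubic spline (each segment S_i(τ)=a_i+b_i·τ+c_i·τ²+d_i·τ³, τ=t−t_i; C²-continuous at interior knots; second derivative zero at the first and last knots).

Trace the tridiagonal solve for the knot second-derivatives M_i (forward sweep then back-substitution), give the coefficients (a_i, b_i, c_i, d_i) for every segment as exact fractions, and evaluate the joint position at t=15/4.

Δ: Δ0=-1, Δ1=1
row 1: diag=8, rhs=12; c'=1/8, d'=3/2
back: M1=3/2
M: M0=0, M1=3/2, M2=0
seg 0: a=5, c=M0/2=0, d=(M1−M0)/(6·3)=1/12, b=Δ0−h0·(2M0+M1)/6=-7/4
seg 1: a=2, c=M1/2=3/4, d=(M2−M1)/(6·1)=-1/4, b=Δ1−h1·(2M1+M2)/6=1/2
t_q=15/4 → seg 1, τ=3/4; S=2+1/2·τ+3/4·τ²+-1/4·τ³=689/256

  seg 0: a=5 b=-7/4 c=0 d=1/12
  seg 1: a=2 b=1/2 c=3/4 d=-1/4
S(15/4) = 689/256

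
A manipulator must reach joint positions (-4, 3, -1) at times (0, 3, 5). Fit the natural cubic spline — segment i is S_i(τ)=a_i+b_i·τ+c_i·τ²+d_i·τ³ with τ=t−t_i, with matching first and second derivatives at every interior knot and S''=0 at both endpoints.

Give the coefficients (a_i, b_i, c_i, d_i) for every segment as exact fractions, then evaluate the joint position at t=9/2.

  seg 0: a=-4 b=109/30 c=0 d=-13/90
  seg 1: a=3 b=-4/15 c=-13/10 d=13/60
S(9/2) = 13/32

Δ: Δ0=7/3, Δ1=-2
row 1: diag=10, rhs=-26; c'=1/5, d'=-13/5
back: M1=-13/5
M: M0=0, M1=-13/5, M2=0
seg 0: a=-4, c=M0/2=0, d=(M1−M0)/(6·3)=-13/90, b=Δ0−h0·(2M0+M1)/6=109/30
seg 1: a=3, c=M1/2=-13/10, d=(M2−M1)/(6·2)=13/60, b=Δ1−h1·(2M1+M2)/6=-4/15
t_q=9/2 → seg 1, τ=3/2; S=3+-4/15·τ+-13/10·τ²+13/60·τ³=13/32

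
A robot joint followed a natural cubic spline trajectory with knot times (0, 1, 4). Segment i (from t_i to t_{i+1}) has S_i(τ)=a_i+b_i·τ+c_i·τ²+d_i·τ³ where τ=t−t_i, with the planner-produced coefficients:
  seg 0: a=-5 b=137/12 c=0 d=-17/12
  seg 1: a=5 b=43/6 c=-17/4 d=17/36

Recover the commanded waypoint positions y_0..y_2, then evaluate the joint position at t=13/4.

y_0 = S_0(0) = a_0 = -5
y_1 = S_1(0) = a_1 = 5
y_2 = S_1(3) = 1
t_q=13/4 is in segment 1 (τ=9/4); S_1(τ)=1277/256

y_0=-5 y_1=5 y_2=1
S(13/4) = 1277/256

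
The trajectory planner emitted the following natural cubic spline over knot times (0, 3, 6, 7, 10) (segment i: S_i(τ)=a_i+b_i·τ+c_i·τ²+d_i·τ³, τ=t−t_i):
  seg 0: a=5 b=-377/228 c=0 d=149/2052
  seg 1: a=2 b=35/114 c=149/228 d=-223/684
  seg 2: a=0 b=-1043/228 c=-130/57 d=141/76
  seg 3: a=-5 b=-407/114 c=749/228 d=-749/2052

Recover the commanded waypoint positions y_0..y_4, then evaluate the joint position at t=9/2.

y_0 = S_0(0) = a_0 = 5
y_1 = S_1(0) = a_1 = 2
y_2 = S_2(0) = a_2 = 0
y_3 = S_3(0) = a_3 = -5
y_4 = S_3(3) = 4
t_q=9/2 is in segment 1 (τ=3/2); S_1(τ)=1721/608

y_0=5 y_1=2 y_2=0 y_3=-5 y_4=4
S(9/2) = 1721/608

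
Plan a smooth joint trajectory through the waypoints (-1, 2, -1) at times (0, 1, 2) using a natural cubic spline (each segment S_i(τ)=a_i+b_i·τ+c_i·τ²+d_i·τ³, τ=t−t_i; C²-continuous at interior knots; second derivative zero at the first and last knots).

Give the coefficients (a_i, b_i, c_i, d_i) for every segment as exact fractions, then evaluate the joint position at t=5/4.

  seg 0: a=-1 b=9/2 c=0 d=-3/2
  seg 1: a=2 b=0 c=-9/2 d=3/2
S(5/4) = 223/128

Δ: Δ0=3, Δ1=-3
row 1: diag=4, rhs=-36; c'=1/4, d'=-9
back: M1=-9
M: M0=0, M1=-9, M2=0
seg 0: a=-1, c=M0/2=0, d=(M1−M0)/(6·1)=-3/2, b=Δ0−h0·(2M0+M1)/6=9/2
seg 1: a=2, c=M1/2=-9/2, d=(M2−M1)/(6·1)=3/2, b=Δ1−h1·(2M1+M2)/6=0
t_q=5/4 → seg 1, τ=1/4; S=2+0·τ+-9/2·τ²+3/2·τ³=223/128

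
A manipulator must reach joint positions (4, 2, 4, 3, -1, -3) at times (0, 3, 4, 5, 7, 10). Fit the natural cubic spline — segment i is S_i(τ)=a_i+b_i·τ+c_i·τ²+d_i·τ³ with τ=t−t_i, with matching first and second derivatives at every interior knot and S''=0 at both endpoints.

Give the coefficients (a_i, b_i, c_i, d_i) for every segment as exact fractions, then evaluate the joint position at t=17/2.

  seg 0: a=4 b=-547/276 c=0 d=121/828
  seg 1: a=2 b=271/138 c=121/92 d=-353/276
  seg 2: a=4 b=209/276 c=-58/23 d=211/276
  seg 3: a=3 b=-275/138 c=-21/92 d=31/276
  seg 4: a=-1 b=-215/138 c=41/92 d=-41/828
S(17/2) = -1841/736

Δ: Δ0=-2/3, Δ1=2, Δ2=-1, Δ3=-2, Δ4=-2/3
row 1: diag=8, rhs=16; c'=1/8, d'=2
row 2: denom=4−1·1/8=31/8; d'=(-18−1·2)/(31/8)=-160/31
row 3: denom=6−1·8/31=178/31; d'=(-6−1·-160/31)/(178/31)=-13/89
row 4: denom=10−2·31/89=828/89; d'=(8−2·-13/89)/(828/89)=41/46
back: M4=41/46
back: M3=-13/89−31/89·41/46=-21/46
back: M2=-160/31−8/31·-21/46=-116/23
back: M1=2−1/8·-116/23=121/46
M: M0=0, M1=121/46, M2=-116/23, M3=-21/46, M4=41/46, M5=0
seg 0: a=4, c=M0/2=0, d=(M1−M0)/(6·3)=121/828, b=Δ0−h0·(2M0+M1)/6=-547/276
seg 1: a=2, c=M1/2=121/92, d=(M2−M1)/(6·1)=-353/276, b=Δ1−h1·(2M1+M2)/6=271/138
seg 2: a=4, c=M2/2=-58/23, d=(M3−M2)/(6·1)=211/276, b=Δ2−h2·(2M2+M3)/6=209/276
seg 3: a=3, c=M3/2=-21/92, d=(M4−M3)/(6·2)=31/276, b=Δ3−h3·(2M3+M4)/6=-275/138
seg 4: a=-1, c=M4/2=41/92, d=(M5−M4)/(6·3)=-41/828, b=Δ4−h4·(2M4+M5)/6=-215/138
t_q=17/2 → seg 4, τ=3/2; S=-1+-215/138·τ+41/92·τ²+-41/828·τ³=-1841/736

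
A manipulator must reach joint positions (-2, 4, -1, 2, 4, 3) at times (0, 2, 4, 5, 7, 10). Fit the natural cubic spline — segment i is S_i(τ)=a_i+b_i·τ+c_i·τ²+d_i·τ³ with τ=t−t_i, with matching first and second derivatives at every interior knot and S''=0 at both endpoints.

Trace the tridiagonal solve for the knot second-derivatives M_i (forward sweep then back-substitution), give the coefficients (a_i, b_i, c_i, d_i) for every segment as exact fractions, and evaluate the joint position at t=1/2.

Δ: Δ0=3, Δ1=-5/2, Δ2=3, Δ3=1, Δ4=-1/3
row 1: diag=8, rhs=-33; c'=1/4, d'=-33/8
row 2: denom=6−2·1/4=11/2; d'=(33−2·-33/8)/(11/2)=15/2
row 3: denom=6−1·2/11=64/11; d'=(-12−1·15/2)/(64/11)=-429/128
row 4: denom=10−2·11/32=149/16; d'=(-8−2·-429/128)/(149/16)=-83/596
back: M4=-83/596
back: M3=-429/128−11/32·-83/596=-1969/596
back: M2=15/2−2/11·-1969/596=1207/149
back: M1=-33/8−1/4·1207/149=-7331/1192
M: M0=0, M1=-7331/1192, M2=1207/149, M3=-1969/596, M4=-83/596, M5=0
seg 0: a=-2, c=M0/2=0, d=(M1−M0)/(6·2)=-7331/14304, b=Δ0−h0·(2M0+M1)/6=18059/3576
seg 1: a=4, c=M1/2=-7331/2384, d=(M2−M1)/(6·2)=16987/14304, b=Δ1−h1·(2M1+M2)/6=-1967/1788
seg 2: a=-1, c=M2/2=1207/298, d=(M3−M2)/(6·1)=-6797/3576, b=Δ2−h2·(2M2+M3)/6=3041/3576
seg 3: a=2, c=M3/2=-1969/1192, d=(M4−M3)/(6·2)=943/3576, b=Δ3−h3·(2M3+M4)/6=5809/1788
seg 4: a=4, c=M4/2=-83/1192, d=(M5−M4)/(6·3)=83/10728, b=Δ4−h4·(2M4+M5)/6=-347/1788
t_q=1/2 → seg 0, τ=1/2; S=-2+18059/3576·τ+0·τ²+-7331/14304·τ³=17583/38144

  seg 0: a=-2 b=18059/3576 c=0 d=-7331/14304
  seg 1: a=4 b=-1967/1788 c=-7331/2384 d=16987/14304
  seg 2: a=-1 b=3041/3576 c=1207/298 d=-6797/3576
  seg 3: a=2 b=5809/1788 c=-1969/1192 d=943/3576
  seg 4: a=4 b=-347/1788 c=-83/1192 d=83/10728
S(1/2) = 17583/38144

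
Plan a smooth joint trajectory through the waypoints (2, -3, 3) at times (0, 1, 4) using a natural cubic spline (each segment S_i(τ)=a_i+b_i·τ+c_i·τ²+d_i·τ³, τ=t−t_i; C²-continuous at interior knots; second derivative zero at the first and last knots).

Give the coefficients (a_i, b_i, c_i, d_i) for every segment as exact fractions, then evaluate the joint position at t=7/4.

  seg 0: a=2 b=-47/8 c=0 d=7/8
  seg 1: a=-3 b=-13/4 c=21/8 d=-7/24
S(7/4) = -2091/512

Δ: Δ0=-5, Δ1=2
row 1: diag=8, rhs=42; c'=3/8, d'=21/4
back: M1=21/4
M: M0=0, M1=21/4, M2=0
seg 0: a=2, c=M0/2=0, d=(M1−M0)/(6·1)=7/8, b=Δ0−h0·(2M0+M1)/6=-47/8
seg 1: a=-3, c=M1/2=21/8, d=(M2−M1)/(6·3)=-7/24, b=Δ1−h1·(2M1+M2)/6=-13/4
t_q=7/4 → seg 1, τ=3/4; S=-3+-13/4·τ+21/8·τ²+-7/24·τ³=-2091/512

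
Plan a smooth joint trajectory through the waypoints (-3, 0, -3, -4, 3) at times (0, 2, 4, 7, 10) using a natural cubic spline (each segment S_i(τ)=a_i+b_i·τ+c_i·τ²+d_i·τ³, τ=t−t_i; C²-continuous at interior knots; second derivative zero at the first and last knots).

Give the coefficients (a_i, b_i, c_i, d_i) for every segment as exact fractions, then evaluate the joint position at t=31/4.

Δ: Δ0=3/2, Δ1=-3/2, Δ2=-1/3, Δ3=7/3
row 1: diag=8, rhs=-18; c'=1/4, d'=-9/4
row 2: denom=10−2·1/4=19/2; d'=(7−2·-9/4)/(19/2)=23/19
row 3: denom=12−3·6/19=210/19; d'=(16−3·23/19)/(210/19)=47/42
back: M3=47/42
back: M2=23/19−6/19·47/42=6/7
back: M1=-9/4−1/4·6/7=-69/28
M: M0=0, M1=-69/28, M2=6/7, M3=47/42, M4=0
seg 0: a=-3, c=M0/2=0, d=(M1−M0)/(6·2)=-23/112, b=Δ0−h0·(2M0+M1)/6=65/28
seg 1: a=0, c=M1/2=-69/56, d=(M2−M1)/(6·2)=31/112, b=Δ1−h1·(2M1+M2)/6=-1/7
seg 2: a=-3, c=M2/2=3/7, d=(M3−M2)/(6·3)=11/756, b=Δ2−h2·(2M2+M3)/6=-7/4
seg 3: a=-4, c=M3/2=47/84, d=(M4−M3)/(6·3)=-47/756, b=Δ3−h3·(2M3+M4)/6=17/14
t_q=31/4 → seg 3, τ=3/4; S=-4+17/14·τ+47/84·τ²+-47/756·τ³=-717/256

  seg 0: a=-3 b=65/28 c=0 d=-23/112
  seg 1: a=0 b=-1/7 c=-69/56 d=31/112
  seg 2: a=-3 b=-7/4 c=3/7 d=11/756
  seg 3: a=-4 b=17/14 c=47/84 d=-47/756
S(31/4) = -717/256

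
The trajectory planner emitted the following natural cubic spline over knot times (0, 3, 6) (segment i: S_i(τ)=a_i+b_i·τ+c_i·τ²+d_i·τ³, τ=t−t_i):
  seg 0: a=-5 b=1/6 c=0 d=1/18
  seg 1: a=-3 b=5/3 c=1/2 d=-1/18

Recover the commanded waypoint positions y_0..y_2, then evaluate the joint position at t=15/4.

y_0 = S_0(0) = a_0 = -5
y_1 = S_1(0) = a_1 = -3
y_2 = S_1(3) = 5
t_q=15/4 is in segment 1 (τ=3/4); S_1(τ)=-191/128

y_0=-5 y_1=-3 y_2=5
S(15/4) = -191/128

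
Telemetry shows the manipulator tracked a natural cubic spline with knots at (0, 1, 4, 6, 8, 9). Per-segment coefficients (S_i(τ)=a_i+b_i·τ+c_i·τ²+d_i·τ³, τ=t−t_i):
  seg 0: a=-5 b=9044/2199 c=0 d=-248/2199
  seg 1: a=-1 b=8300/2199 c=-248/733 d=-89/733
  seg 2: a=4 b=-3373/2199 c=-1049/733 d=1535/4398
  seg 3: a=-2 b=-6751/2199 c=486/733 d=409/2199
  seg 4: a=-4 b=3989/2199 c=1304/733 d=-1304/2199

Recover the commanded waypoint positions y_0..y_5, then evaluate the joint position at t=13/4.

y_0=-5 y_1=-1 y_2=4 y_3=-2 y_4=-4 y_5=-1
S(13/4) = 206255/46912

y_0 = S_0(0) = a_0 = -5
y_1 = S_1(0) = a_1 = -1
y_2 = S_2(0) = a_2 = 4
y_3 = S_3(0) = a_3 = -2
y_4 = S_4(0) = a_4 = -4
y_5 = S_4(1) = -1
t_q=13/4 is in segment 1 (τ=9/4); S_1(τ)=206255/46912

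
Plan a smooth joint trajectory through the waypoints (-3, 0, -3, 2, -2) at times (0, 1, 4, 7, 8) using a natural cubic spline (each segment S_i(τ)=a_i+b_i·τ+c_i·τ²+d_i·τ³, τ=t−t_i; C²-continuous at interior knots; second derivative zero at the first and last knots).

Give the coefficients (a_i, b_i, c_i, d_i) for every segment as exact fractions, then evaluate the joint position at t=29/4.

  seg 0: a=-3 b=2335/624 c=0 d=-463/624
  seg 1: a=0 b=473/312 c=-463/208 d=2597/5616
  seg 2: a=-3 b=31/48 c=151/78 d=-2987/5616
  seg 3: a=2 b=-655/312 c=-593/208 d=593/624
S(29/4) = 17463/13312

Δ: Δ0=3, Δ1=-1, Δ2=5/3, Δ3=-4
row 1: diag=8, rhs=-24; c'=3/8, d'=-3
row 2: denom=12−3·3/8=87/8; d'=(16−3·-3)/(87/8)=200/87
row 3: denom=8−3·8/29=208/29; d'=(-34−3·200/87)/(208/29)=-593/104
back: M3=-593/104
back: M2=200/87−8/29·-593/104=151/39
back: M1=-3−3/8·151/39=-463/104
M: M0=0, M1=-463/104, M2=151/39, M3=-593/104, M4=0
seg 0: a=-3, c=M0/2=0, d=(M1−M0)/(6·1)=-463/624, b=Δ0−h0·(2M0+M1)/6=2335/624
seg 1: a=0, c=M1/2=-463/208, d=(M2−M1)/(6·3)=2597/5616, b=Δ1−h1·(2M1+M2)/6=473/312
seg 2: a=-3, c=M2/2=151/78, d=(M3−M2)/(6·3)=-2987/5616, b=Δ2−h2·(2M2+M3)/6=31/48
seg 3: a=2, c=M3/2=-593/208, d=(M4−M3)/(6·1)=593/624, b=Δ3−h3·(2M3+M4)/6=-655/312
t_q=29/4 → seg 3, τ=1/4; S=2+-655/312·τ+-593/208·τ²+593/624·τ³=17463/13312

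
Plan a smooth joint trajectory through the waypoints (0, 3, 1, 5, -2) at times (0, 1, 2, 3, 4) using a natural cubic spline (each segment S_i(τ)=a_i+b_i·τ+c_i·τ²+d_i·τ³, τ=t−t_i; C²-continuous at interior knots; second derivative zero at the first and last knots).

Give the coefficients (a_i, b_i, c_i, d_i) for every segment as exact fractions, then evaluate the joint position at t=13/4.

Δ: Δ0=3, Δ1=-2, Δ2=4, Δ3=-7
row 1: diag=4, rhs=-30; c'=1/4, d'=-15/2
row 2: denom=4−1·1/4=15/4; d'=(36−1·-15/2)/(15/4)=58/5
row 3: denom=4−1·4/15=56/15; d'=(-66−1·58/5)/(56/15)=-291/14
back: M3=-291/14
back: M2=58/5−4/15·-291/14=120/7
back: M1=-15/2−1/4·120/7=-165/14
M: M0=0, M1=-165/14, M2=120/7, M3=-291/14, M4=0
seg 0: a=0, c=M0/2=0, d=(M1−M0)/(6·1)=-55/28, b=Δ0−h0·(2M0+M1)/6=139/28
seg 1: a=3, c=M1/2=-165/28, d=(M2−M1)/(6·1)=135/28, b=Δ1−h1·(2M1+M2)/6=-13/14
seg 2: a=1, c=M2/2=60/7, d=(M3−M2)/(6·1)=-177/28, b=Δ2−h2·(2M2+M3)/6=7/4
seg 3: a=5, c=M3/2=-291/28, d=(M4−M3)/(6·1)=97/28, b=Δ3−h3·(2M3+M4)/6=-1/14
t_q=13/4 → seg 3, τ=1/4; S=5+-1/14·τ+-291/28·τ²+97/28·τ³=1123/256

  seg 0: a=0 b=139/28 c=0 d=-55/28
  seg 1: a=3 b=-13/14 c=-165/28 d=135/28
  seg 2: a=1 b=7/4 c=60/7 d=-177/28
  seg 3: a=5 b=-1/14 c=-291/28 d=97/28
S(13/4) = 1123/256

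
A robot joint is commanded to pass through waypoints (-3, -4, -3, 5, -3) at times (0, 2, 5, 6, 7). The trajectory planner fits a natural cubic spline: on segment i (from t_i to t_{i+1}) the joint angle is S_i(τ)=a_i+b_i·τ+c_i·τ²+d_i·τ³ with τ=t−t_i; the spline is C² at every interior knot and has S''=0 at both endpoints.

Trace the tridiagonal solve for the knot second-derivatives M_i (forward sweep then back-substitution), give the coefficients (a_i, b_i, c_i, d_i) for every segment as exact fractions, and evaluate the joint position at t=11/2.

  seg 0: a=-3 b=1/3 c=0 d=-5/24
  seg 1: a=-4 b=-13/6 c=-5/4 d=25/36
  seg 2: a=-3 b=109/12 c=5 d=-73/12
  seg 3: a=5 b=5/6 c=-53/4 d=53/12
S(11/2) = 65/32

Δ: Δ0=-1/2, Δ1=1/3, Δ2=8, Δ3=-8
row 1: diag=10, rhs=5; c'=3/10, d'=1/2
row 2: denom=8−3·3/10=71/10; d'=(46−3·1/2)/(71/10)=445/71
row 3: denom=4−1·10/71=274/71; d'=(-96−1·445/71)/(274/71)=-53/2
back: M3=-53/2
back: M2=445/71−10/71·-53/2=10
back: M1=1/2−3/10·10=-5/2
M: M0=0, M1=-5/2, M2=10, M3=-53/2, M4=0
seg 0: a=-3, c=M0/2=0, d=(M1−M0)/(6·2)=-5/24, b=Δ0−h0·(2M0+M1)/6=1/3
seg 1: a=-4, c=M1/2=-5/4, d=(M2−M1)/(6·3)=25/36, b=Δ1−h1·(2M1+M2)/6=-13/6
seg 2: a=-3, c=M2/2=5, d=(M3−M2)/(6·1)=-73/12, b=Δ2−h2·(2M2+M3)/6=109/12
seg 3: a=5, c=M3/2=-53/4, d=(M4−M3)/(6·1)=53/12, b=Δ3−h3·(2M3+M4)/6=5/6
t_q=11/2 → seg 2, τ=1/2; S=-3+109/12·τ+5·τ²+-73/12·τ³=65/32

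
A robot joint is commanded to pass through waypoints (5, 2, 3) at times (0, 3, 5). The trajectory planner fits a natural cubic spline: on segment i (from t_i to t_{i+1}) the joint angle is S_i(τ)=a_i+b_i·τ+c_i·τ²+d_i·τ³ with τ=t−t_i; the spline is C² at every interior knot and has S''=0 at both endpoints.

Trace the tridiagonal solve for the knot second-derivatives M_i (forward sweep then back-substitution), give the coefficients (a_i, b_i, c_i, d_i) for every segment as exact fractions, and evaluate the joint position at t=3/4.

Δ: Δ0=-1, Δ1=1/2
row 1: diag=10, rhs=9; c'=1/5, d'=9/10
back: M1=9/10
M: M0=0, M1=9/10, M2=0
seg 0: a=5, c=M0/2=0, d=(M1−M0)/(6·3)=1/20, b=Δ0−h0·(2M0+M1)/6=-29/20
seg 1: a=2, c=M1/2=9/20, d=(M2−M1)/(6·2)=-3/40, b=Δ1−h1·(2M1+M2)/6=-1/10
t_q=3/4 → seg 0, τ=3/4; S=5+-29/20·τ+0·τ²+1/20·τ³=1007/256

  seg 0: a=5 b=-29/20 c=0 d=1/20
  seg 1: a=2 b=-1/10 c=9/20 d=-3/40
S(3/4) = 1007/256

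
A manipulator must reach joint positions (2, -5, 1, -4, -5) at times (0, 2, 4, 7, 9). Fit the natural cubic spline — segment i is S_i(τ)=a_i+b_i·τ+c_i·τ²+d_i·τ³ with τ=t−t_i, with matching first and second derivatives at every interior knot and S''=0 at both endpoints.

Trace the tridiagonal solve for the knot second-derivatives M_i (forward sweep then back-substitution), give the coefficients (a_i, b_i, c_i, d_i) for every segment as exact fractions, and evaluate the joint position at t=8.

  seg 0: a=2 b=-11375/2064 c=0 d=4151/8256
  seg 1: a=-5 b=539/1032 c=4151/1376 d=-7339/8256
  seg 2: a=1 b=3967/2064 c=-797/344 d=257/688
  seg 3: a=-4 b=-977/516 c=719/688 d=-719/4128
S(8) = -6911/1376

Δ: Δ0=-7/2, Δ1=3, Δ2=-5/3, Δ3=-1/2
row 1: diag=8, rhs=39; c'=1/4, d'=39/8
row 2: denom=10−2·1/4=19/2; d'=(-28−2·39/8)/(19/2)=-151/38
row 3: denom=10−3·6/19=172/19; d'=(7−3·-151/38)/(172/19)=719/344
back: M3=719/344
back: M2=-151/38−6/19·719/344=-797/172
back: M1=39/8−1/4·-797/172=4151/688
M: M0=0, M1=4151/688, M2=-797/172, M3=719/344, M4=0
seg 0: a=2, c=M0/2=0, d=(M1−M0)/(6·2)=4151/8256, b=Δ0−h0·(2M0+M1)/6=-11375/2064
seg 1: a=-5, c=M1/2=4151/1376, d=(M2−M1)/(6·2)=-7339/8256, b=Δ1−h1·(2M1+M2)/6=539/1032
seg 2: a=1, c=M2/2=-797/344, d=(M3−M2)/(6·3)=257/688, b=Δ2−h2·(2M2+M3)/6=3967/2064
seg 3: a=-4, c=M3/2=719/688, d=(M4−M3)/(6·2)=-719/4128, b=Δ3−h3·(2M3+M4)/6=-977/516
t_q=8 → seg 3, τ=1; S=-4+-977/516·τ+719/688·τ²+-719/4128·τ³=-6911/1376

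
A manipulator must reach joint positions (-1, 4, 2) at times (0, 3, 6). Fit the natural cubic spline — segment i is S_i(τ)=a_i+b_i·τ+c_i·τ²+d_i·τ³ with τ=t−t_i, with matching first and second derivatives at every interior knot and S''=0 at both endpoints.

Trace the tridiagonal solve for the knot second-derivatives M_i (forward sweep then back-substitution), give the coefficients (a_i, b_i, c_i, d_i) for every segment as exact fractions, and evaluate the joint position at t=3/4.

  seg 0: a=-1 b=9/4 c=0 d=-7/108
  seg 1: a=4 b=1/2 c=-7/12 d=7/108
S(3/4) = 169/256

Δ: Δ0=5/3, Δ1=-2/3
row 1: diag=12, rhs=-14; c'=1/4, d'=-7/6
back: M1=-7/6
M: M0=0, M1=-7/6, M2=0
seg 0: a=-1, c=M0/2=0, d=(M1−M0)/(6·3)=-7/108, b=Δ0−h0·(2M0+M1)/6=9/4
seg 1: a=4, c=M1/2=-7/12, d=(M2−M1)/(6·3)=7/108, b=Δ1−h1·(2M1+M2)/6=1/2
t_q=3/4 → seg 0, τ=3/4; S=-1+9/4·τ+0·τ²+-7/108·τ³=169/256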